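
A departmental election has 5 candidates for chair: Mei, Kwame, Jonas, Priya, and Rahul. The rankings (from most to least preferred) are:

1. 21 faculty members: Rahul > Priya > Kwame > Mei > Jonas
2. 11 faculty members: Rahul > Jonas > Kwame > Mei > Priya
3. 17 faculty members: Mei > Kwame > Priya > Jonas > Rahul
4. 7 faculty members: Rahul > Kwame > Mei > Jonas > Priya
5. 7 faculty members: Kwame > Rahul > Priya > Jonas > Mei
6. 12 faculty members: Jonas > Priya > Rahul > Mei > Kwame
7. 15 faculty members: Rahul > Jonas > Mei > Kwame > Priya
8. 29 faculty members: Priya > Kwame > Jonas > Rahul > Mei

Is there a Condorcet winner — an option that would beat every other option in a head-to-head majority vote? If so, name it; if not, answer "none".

Rahul vs Mei: 102–17 for Rahul.
Rahul vs Kwame: 66–53 for Rahul.
Rahul vs Jonas: 61–58 for Rahul.
Rahul vs Priya: 61–58 for Rahul.
Rahul beats every other option head-to-head.

Rahul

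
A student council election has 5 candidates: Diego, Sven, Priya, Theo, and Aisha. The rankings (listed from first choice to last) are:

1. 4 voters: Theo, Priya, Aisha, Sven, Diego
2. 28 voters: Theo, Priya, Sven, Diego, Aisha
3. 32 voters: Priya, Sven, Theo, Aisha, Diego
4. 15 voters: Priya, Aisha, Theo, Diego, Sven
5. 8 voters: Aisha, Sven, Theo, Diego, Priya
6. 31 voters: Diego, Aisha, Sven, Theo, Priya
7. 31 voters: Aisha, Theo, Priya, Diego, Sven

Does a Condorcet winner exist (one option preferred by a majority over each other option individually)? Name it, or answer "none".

Checking pairwise contests:
Priya beats Diego 110–39.
Diego beats Sven 77–72.
Theo beats Priya 102–47.
Aisha beats Theo 85–64.
Priya beats Aisha 79–70.
Every option loses at least one head-to-head, so there is no Condorcet winner.

none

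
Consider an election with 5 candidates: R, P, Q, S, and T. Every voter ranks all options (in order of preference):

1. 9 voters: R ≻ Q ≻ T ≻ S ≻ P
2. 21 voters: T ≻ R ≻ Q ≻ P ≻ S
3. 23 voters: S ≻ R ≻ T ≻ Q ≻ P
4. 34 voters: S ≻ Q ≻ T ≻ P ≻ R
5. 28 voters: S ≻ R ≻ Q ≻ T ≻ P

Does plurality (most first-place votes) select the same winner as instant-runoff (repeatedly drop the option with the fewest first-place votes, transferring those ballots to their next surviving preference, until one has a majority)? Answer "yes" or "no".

Plurality — first-place votes: R 9, P 0, Q 0, S 85, T 21. Winner: S.
Instant-runoff — R1 R 9, P 0, Q 0, S 85, T 21 (S winner). Winner: S.
The two methods agree.

yes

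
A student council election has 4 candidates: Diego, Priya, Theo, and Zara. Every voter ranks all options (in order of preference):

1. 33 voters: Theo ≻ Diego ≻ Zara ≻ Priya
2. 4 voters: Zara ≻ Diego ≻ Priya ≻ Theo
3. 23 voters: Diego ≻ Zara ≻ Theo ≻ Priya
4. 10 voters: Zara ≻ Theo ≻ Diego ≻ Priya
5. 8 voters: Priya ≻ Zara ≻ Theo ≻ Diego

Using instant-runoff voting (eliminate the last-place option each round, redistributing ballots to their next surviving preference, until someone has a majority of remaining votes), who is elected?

Round 1: Diego 23, Priya 8, Theo 33, Zara 14. Eliminate Priya.
Round 2: Diego 23, Theo 33, Zara 22. Eliminate Zara.
Round 3: Diego 27, Theo 51. Theo has a majority.

Theo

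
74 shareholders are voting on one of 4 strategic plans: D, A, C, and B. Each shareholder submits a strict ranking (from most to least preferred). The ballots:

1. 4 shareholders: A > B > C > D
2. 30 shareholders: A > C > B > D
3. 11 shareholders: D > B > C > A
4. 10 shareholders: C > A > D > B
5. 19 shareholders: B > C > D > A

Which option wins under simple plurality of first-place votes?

First-place votes: D 11, A 34, C 10, B 19.
A has the most first-place votes.

A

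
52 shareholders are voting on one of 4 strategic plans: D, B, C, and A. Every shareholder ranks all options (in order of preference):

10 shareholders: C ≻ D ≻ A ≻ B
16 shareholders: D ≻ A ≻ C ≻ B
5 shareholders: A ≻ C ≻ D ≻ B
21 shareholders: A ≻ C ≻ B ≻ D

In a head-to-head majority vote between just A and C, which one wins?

Voters preferring A to C: 42; preferring C to A: 10.
A wins the head-to-head.

A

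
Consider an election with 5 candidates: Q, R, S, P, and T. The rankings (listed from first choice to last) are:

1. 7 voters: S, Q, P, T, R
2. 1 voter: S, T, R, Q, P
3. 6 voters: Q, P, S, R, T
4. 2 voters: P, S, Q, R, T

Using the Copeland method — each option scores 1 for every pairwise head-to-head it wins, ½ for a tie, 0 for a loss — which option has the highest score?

Q: beats R, P, and T; loses to S → score 3.
R: ties T; loses to Q, S, and P → score 0.5.
S: beats Q, R, and T; ties P → score 3.5.
P: beats R and T; ties S; loses to Q → score 2.5.
T: ties R; loses to Q, S, and P → score 0.5.
S has the best pairwise record.

S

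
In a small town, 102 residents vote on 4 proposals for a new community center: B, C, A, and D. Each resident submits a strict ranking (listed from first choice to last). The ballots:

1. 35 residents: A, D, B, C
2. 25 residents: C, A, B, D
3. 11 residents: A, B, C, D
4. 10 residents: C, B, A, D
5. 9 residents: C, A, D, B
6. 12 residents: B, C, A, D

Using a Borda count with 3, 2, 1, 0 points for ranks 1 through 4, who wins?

B: 35·1 + 25·1 + 11·2 + 10·2 + 9·0 + 12·3 = 138
C: 35·0 + 25·3 + 11·1 + 10·3 + 9·3 + 12·2 = 167
A: 35·3 + 25·2 + 11·3 + 10·1 + 9·2 + 12·1 = 228
D: 35·2 + 25·0 + 11·0 + 10·0 + 9·1 + 12·0 = 79
A has the highest Borda score (228).

A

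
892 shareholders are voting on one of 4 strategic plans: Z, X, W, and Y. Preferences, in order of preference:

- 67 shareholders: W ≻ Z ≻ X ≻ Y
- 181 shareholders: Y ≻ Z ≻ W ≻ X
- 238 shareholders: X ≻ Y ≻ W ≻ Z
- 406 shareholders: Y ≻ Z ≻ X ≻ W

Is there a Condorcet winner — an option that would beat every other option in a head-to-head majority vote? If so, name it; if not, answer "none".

Y vs Z: 825–67 for Y.
Y vs X: 587–305 for Y.
Y vs W: 825–67 for Y.
Y beats every other option head-to-head.

Y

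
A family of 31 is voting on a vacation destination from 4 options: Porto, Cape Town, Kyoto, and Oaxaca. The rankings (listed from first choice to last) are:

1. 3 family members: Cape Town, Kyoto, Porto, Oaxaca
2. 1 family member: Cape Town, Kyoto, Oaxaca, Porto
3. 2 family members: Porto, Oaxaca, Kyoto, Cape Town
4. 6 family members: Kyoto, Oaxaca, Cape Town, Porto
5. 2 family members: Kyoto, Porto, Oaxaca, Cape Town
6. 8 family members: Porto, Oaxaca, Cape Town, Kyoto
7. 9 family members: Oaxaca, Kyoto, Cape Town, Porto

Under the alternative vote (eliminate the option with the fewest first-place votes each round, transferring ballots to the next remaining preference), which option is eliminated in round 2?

Round 1: Porto 10, Cape Town 4, Kyoto 8, Oaxaca 9. Eliminate Cape Town.
Round 2: Porto 10, Kyoto 12, Oaxaca 9. Eliminate Oaxaca.

Oaxaca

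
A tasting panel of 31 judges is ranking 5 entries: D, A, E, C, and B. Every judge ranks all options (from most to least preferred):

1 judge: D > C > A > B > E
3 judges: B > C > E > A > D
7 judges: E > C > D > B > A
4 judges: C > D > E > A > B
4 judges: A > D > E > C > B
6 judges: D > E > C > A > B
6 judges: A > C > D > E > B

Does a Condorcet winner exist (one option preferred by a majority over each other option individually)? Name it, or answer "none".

Checking pairwise contests:
C beats D 20–11.
D beats A 18–13.
D beats E 21–10.
E beats C 17–14.
D beats B 28–3.
Every option loses at least one head-to-head, so there is no Condorcet winner.

none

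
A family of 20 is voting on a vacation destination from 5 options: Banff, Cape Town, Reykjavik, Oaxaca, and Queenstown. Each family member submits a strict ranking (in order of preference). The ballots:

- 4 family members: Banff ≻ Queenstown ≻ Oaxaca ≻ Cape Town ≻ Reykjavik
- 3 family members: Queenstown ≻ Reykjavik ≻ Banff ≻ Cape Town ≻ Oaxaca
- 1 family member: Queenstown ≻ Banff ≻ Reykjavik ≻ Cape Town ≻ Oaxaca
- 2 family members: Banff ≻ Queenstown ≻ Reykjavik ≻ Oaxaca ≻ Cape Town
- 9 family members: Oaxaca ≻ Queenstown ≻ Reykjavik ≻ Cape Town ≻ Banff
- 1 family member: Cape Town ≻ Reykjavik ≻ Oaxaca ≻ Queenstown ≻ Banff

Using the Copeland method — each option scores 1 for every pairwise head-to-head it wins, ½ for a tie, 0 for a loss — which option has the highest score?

Queenstown

Banff: ties Cape Town and Oaxaca; loses to Reykjavik and Queenstown → score 1.
Cape Town: ties Banff; loses to Reykjavik, Oaxaca, and Queenstown → score 0.5.
Reykjavik: beats Banff and Cape Town; loses to Oaxaca and Queenstown → score 2.
Oaxaca: beats Cape Town and Reykjavik; ties Banff and Queenstown → score 3.
Queenstown: beats Banff, Cape Town, and Reykjavik; ties Oaxaca → score 3.5.
Queenstown has the best pairwise record.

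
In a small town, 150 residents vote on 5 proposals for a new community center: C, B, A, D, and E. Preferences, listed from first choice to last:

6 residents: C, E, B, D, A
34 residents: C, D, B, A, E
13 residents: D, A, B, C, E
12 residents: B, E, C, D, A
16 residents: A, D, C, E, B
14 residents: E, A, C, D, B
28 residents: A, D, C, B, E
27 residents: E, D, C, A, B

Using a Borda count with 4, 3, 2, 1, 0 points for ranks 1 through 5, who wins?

D

C: 6·4 + 34·4 + 13·1 + 12·2 + 16·2 + 14·2 + 28·2 + 27·2 = 367
B: 6·2 + 34·2 + 13·2 + 12·4 + 16·0 + 14·0 + 28·1 + 27·0 = 182
A: 6·0 + 34·1 + 13·3 + 12·0 + 16·4 + 14·3 + 28·4 + 27·1 = 318
D: 6·1 + 34·3 + 13·4 + 12·1 + 16·3 + 14·1 + 28·3 + 27·3 = 399
E: 6·3 + 34·0 + 13·0 + 12·3 + 16·1 + 14·4 + 28·0 + 27·4 = 234
D has the highest Borda score (399).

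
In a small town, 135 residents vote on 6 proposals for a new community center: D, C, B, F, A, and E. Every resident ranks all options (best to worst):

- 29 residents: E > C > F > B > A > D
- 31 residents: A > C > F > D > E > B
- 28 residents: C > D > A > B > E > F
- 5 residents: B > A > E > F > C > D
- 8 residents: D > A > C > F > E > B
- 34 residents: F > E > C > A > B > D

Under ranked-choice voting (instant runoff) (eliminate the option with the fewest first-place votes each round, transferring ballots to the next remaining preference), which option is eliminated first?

Round 1: D 8, C 28, B 5, F 34, A 31, E 29. Eliminate B.

B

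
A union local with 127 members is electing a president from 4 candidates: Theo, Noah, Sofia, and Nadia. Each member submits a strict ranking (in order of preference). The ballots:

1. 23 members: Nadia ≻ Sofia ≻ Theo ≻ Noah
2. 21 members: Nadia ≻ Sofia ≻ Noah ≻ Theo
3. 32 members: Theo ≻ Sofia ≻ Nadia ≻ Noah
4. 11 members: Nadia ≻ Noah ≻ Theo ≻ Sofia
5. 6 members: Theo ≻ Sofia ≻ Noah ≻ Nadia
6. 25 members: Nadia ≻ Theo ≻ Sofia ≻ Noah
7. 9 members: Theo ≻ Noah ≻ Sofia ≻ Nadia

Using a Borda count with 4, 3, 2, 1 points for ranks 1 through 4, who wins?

Theo: 23·2 + 21·1 + 32·4 + 11·2 + 6·4 + 25·3 + 9·4 = 352
Noah: 23·1 + 21·2 + 32·1 + 11·3 + 6·2 + 25·1 + 9·3 = 194
Sofia: 23·3 + 21·3 + 32·3 + 11·1 + 6·3 + 25·2 + 9·2 = 325
Nadia: 23·4 + 21·4 + 32·2 + 11·4 + 6·1 + 25·4 + 9·1 = 399
Nadia has the highest Borda score (399).

Nadia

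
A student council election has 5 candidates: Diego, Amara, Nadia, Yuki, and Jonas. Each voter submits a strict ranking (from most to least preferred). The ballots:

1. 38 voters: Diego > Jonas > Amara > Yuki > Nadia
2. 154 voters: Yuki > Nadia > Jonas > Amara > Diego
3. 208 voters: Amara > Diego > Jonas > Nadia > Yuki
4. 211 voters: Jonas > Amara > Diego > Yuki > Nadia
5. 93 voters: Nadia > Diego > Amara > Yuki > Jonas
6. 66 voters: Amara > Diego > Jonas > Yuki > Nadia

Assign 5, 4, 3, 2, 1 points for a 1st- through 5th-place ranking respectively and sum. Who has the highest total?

Diego: 38·5 + 154·1 + 208·4 + 211·3 + 93·4 + 66·4 = 2445
Amara: 38·3 + 154·2 + 208·5 + 211·4 + 93·3 + 66·5 = 2915
Nadia: 38·1 + 154·4 + 208·2 + 211·1 + 93·5 + 66·1 = 1812
Yuki: 38·2 + 154·5 + 208·1 + 211·2 + 93·2 + 66·2 = 1794
Jonas: 38·4 + 154·3 + 208·3 + 211·5 + 93·1 + 66·3 = 2584
Amara has the highest Borda score (2915).

Amara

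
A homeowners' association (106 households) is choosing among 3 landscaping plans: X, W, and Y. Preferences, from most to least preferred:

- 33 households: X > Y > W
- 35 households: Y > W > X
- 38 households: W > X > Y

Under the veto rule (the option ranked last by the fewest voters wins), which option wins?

W

Last-place votes: X 35, W 33, Y 38.
W is ranked last by the fewest voters, so W wins.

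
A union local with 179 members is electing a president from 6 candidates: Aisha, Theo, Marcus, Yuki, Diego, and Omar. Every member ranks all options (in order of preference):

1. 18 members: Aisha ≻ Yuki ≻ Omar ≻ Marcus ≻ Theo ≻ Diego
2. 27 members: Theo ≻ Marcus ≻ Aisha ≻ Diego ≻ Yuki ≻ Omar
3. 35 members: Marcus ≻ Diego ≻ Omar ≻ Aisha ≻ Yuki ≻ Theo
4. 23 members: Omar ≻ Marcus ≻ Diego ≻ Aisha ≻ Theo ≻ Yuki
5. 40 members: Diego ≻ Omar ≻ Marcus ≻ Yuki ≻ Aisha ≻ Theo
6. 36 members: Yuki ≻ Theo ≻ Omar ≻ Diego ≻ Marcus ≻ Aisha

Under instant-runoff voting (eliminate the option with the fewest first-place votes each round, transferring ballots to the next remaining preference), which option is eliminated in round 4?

Diego

Round 1: Aisha 18, Theo 27, Marcus 35, Yuki 36, Diego 40, Omar 23. Eliminate Aisha.
Round 2: Theo 27, Marcus 35, Yuki 54, Diego 40, Omar 23. Eliminate Omar.
Round 3: Theo 27, Marcus 58, Yuki 54, Diego 40. Eliminate Theo.
Round 4: Marcus 85, Yuki 54, Diego 40. Eliminate Diego.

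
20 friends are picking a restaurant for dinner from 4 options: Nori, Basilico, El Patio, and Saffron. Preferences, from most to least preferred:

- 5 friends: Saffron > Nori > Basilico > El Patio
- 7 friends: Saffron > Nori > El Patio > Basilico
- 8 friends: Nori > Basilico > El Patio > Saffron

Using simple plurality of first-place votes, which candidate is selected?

First-place votes: Nori 8, Basilico 0, El Patio 0, Saffron 12.
Saffron has the most first-place votes.

Saffron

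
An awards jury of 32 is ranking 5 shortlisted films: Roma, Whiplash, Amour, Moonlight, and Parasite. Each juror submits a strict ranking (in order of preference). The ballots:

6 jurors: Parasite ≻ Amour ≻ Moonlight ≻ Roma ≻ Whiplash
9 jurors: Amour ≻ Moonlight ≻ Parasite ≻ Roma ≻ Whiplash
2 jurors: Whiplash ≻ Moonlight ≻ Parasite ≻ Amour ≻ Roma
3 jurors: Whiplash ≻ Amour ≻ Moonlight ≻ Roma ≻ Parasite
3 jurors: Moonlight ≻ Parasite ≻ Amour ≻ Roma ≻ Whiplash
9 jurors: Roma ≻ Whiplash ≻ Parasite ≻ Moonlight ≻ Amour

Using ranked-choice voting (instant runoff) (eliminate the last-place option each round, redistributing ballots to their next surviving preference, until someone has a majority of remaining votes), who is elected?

Round 1: Roma 9, Whiplash 5, Amour 9, Moonlight 3, Parasite 6. Eliminate Moonlight.
Round 2: Roma 9, Whiplash 5, Amour 9, Parasite 9. Eliminate Whiplash.
Round 3: Roma 9, Amour 12, Parasite 11. Eliminate Roma.
Round 4: Amour 12, Parasite 20. Parasite has a majority.

Parasite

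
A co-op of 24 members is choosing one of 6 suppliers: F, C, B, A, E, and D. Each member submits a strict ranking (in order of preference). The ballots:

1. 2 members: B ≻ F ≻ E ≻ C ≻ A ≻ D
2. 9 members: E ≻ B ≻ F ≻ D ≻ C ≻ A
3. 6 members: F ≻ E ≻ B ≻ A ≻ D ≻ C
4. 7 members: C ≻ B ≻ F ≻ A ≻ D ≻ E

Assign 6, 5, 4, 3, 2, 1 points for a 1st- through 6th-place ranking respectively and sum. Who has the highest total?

B

F: 2·5 + 9·4 + 6·6 + 7·4 = 110
C: 2·3 + 9·2 + 6·1 + 7·6 = 72
B: 2·6 + 9·5 + 6·4 + 7·5 = 116
A: 2·2 + 9·1 + 6·3 + 7·3 = 52
E: 2·4 + 9·6 + 6·5 + 7·1 = 99
D: 2·1 + 9·3 + 6·2 + 7·2 = 55
B has the highest Borda score (116).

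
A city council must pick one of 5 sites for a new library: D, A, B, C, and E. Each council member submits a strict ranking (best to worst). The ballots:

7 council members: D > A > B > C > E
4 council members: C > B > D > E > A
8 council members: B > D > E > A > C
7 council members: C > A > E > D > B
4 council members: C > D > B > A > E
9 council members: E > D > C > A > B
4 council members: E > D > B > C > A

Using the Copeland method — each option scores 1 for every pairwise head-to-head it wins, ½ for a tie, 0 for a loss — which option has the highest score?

D

D: beats A, B, C, and E → score 4.
A: beats B; loses to D, C, and E → score 1.
B: beats E; loses to D, A, and C → score 1.
C: beats A, B, and E; loses to D → score 3.
E: beats A; loses to D, B, and C → score 1.
D has the best pairwise record.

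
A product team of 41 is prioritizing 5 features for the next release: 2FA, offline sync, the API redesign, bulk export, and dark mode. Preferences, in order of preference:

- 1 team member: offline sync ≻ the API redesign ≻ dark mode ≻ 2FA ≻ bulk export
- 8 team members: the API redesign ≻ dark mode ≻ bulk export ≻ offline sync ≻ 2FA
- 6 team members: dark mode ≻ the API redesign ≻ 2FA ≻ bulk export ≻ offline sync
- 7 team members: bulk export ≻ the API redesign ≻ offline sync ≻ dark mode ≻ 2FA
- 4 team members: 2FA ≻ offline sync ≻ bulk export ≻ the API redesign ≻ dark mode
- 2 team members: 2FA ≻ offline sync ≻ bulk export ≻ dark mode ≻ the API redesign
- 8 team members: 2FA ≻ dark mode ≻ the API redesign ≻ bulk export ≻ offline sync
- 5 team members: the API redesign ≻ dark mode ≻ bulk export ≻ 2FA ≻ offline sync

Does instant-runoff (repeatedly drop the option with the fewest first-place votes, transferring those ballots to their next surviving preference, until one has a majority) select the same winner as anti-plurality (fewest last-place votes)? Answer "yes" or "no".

no

Instant-runoff — R1 2FA 14, offline sync 1, the API redesign 13, bulk export 7, dark mode 6 (offline sync out); R2 2FA 14, the API redesign 14, bulk export 7, dark mode 6 (dark mode out); R3 2FA 14, the API redesign 20, bulk export 7 (bulk export out); R4 2FA 14, the API redesign 27 (the API redesign winner). Winner: the API redesign.
Anti-plurality — last-place votes: 2FA 15, offline sync 19, the API redesign 2, bulk export 1, dark mode 4. Winner: bulk export.
The two methods disagree.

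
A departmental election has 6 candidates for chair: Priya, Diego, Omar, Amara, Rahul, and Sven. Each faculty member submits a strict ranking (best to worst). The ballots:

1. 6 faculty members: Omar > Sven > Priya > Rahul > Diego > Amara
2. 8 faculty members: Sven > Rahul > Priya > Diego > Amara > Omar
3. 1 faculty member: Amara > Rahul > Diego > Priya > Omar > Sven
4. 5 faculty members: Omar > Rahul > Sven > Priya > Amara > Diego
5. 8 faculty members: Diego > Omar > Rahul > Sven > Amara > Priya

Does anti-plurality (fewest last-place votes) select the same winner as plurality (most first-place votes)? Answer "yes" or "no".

no

Anti-plurality — last-place votes: Priya 8, Diego 5, Omar 8, Amara 6, Rahul 0, Sven 1. Winner: Rahul.
Plurality — first-place votes: Priya 0, Diego 8, Omar 11, Amara 1, Rahul 0, Sven 8. Winner: Omar.
The two methods disagree.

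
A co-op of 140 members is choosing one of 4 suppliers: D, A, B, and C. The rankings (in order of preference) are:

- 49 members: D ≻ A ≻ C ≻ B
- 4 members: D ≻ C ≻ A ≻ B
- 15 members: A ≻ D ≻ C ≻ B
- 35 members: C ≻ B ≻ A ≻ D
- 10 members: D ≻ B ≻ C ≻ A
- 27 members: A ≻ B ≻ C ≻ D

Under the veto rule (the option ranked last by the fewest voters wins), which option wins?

Last-place votes: D 62, A 10, B 68, C 0.
C is ranked last by the fewest voters, so C wins.

C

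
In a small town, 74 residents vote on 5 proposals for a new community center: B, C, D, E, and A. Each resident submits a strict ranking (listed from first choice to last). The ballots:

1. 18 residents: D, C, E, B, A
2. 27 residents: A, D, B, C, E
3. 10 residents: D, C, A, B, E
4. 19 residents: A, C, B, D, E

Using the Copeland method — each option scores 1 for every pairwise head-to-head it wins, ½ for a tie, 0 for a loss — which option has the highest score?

A

B: beats E; loses to C, D, and A → score 1.
C: beats B and E; loses to D and A → score 2.
D: beats B, C, and E; loses to A → score 3.
E: loses to B, C, D, and A → score 0.
A: beats B, C, D, and E → score 4.
A has the best pairwise record.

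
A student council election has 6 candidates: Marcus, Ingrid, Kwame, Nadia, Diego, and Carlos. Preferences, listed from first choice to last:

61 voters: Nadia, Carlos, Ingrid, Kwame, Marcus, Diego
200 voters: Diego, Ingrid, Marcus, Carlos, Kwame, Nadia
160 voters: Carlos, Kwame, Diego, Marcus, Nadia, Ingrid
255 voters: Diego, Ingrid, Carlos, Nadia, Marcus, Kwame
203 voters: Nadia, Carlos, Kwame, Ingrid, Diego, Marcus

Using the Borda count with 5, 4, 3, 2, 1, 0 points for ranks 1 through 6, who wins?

Carlos

Marcus: 61·1 + 200·3 + 160·2 + 255·1 + 203·0 = 1236
Ingrid: 61·3 + 200·4 + 160·0 + 255·4 + 203·2 = 2409
Kwame: 61·2 + 200·1 + 160·4 + 255·0 + 203·3 = 1571
Nadia: 61·5 + 200·0 + 160·1 + 255·2 + 203·5 = 1990
Diego: 61·0 + 200·5 + 160·3 + 255·5 + 203·1 = 2958
Carlos: 61·4 + 200·2 + 160·5 + 255·3 + 203·4 = 3021
Carlos has the highest Borda score (3021).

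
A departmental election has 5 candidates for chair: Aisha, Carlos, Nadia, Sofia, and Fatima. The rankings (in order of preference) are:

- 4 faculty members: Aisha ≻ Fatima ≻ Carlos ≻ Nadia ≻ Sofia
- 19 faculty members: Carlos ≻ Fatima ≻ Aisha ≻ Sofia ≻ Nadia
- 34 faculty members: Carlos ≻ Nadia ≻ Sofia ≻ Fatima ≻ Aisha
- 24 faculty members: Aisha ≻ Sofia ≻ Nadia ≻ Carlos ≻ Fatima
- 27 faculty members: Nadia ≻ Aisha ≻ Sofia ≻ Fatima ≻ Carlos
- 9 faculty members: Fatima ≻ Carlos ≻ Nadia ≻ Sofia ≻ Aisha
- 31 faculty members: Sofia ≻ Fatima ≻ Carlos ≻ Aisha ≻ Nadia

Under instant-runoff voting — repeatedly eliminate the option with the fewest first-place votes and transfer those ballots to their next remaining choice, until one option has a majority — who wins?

Carlos

Round 1: Aisha 28, Carlos 53, Nadia 27, Sofia 31, Fatima 9. Eliminate Fatima.
Round 2: Aisha 28, Carlos 62, Nadia 27, Sofia 31. Eliminate Nadia.
Round 3: Aisha 55, Carlos 62, Sofia 31. Eliminate Sofia.
Round 4: Aisha 55, Carlos 93. Carlos has a majority.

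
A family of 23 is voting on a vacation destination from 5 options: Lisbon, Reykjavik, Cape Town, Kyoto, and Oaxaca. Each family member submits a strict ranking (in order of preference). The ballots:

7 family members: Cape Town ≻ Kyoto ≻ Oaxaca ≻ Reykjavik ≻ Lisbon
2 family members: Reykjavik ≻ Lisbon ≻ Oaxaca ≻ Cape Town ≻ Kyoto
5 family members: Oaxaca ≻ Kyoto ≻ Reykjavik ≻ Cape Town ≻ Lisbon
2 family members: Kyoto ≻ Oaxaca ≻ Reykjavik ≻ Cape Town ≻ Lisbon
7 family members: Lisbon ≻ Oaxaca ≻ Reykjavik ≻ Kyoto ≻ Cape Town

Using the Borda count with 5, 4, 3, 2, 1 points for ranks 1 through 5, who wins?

Lisbon: 7·1 + 2·4 + 5·1 + 2·1 + 7·5 = 57
Reykjavik: 7·2 + 2·5 + 5·3 + 2·3 + 7·3 = 66
Cape Town: 7·5 + 2·2 + 5·2 + 2·2 + 7·1 = 60
Kyoto: 7·4 + 2·1 + 5·4 + 2·5 + 7·2 = 74
Oaxaca: 7·3 + 2·3 + 5·5 + 2·4 + 7·4 = 88
Oaxaca has the highest Borda score (88).

Oaxaca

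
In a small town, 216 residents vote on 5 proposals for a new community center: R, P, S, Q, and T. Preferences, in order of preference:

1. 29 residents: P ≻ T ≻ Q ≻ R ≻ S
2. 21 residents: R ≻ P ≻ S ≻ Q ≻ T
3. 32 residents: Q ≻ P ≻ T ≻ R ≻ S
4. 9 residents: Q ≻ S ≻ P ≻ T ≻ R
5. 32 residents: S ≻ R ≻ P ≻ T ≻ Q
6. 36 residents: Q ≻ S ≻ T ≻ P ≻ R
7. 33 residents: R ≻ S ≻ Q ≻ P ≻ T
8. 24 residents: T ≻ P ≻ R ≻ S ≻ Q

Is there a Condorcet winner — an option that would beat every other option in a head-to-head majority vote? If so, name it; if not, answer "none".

none

Checking pairwise contests:
P beats R 130–86.
S beats P 110–106.
R beats S 139–77.
R beats Q 110–106.
P beats T 156–60.
Every option loses at least one head-to-head, so there is no Condorcet winner.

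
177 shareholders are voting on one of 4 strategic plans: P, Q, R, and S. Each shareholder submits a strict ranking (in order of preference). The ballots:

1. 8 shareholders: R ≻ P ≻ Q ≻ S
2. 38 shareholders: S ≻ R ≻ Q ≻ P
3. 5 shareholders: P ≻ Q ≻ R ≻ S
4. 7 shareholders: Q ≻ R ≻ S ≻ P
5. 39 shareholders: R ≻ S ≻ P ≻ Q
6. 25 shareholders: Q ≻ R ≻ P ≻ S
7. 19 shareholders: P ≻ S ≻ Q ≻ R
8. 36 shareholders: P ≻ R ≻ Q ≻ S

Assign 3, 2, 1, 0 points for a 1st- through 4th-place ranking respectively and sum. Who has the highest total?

R

P: 8·2 + 38·0 + 5·3 + 7·0 + 39·1 + 25·1 + 19·3 + 36·3 = 260
Q: 8·1 + 38·1 + 5·2 + 7·3 + 39·0 + 25·3 + 19·1 + 36·1 = 207
R: 8·3 + 38·2 + 5·1 + 7·2 + 39·3 + 25·2 + 19·0 + 36·2 = 358
S: 8·0 + 38·3 + 5·0 + 7·1 + 39·2 + 25·0 + 19·2 + 36·0 = 237
R has the highest Borda score (358).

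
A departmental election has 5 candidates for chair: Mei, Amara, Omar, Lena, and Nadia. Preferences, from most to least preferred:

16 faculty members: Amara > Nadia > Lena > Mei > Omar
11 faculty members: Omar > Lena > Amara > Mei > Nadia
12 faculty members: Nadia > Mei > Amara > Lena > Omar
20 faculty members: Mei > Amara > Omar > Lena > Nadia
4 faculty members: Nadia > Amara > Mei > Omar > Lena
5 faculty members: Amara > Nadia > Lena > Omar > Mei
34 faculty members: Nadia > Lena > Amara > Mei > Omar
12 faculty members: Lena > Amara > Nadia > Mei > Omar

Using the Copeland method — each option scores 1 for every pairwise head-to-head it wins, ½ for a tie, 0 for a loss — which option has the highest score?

Mei: beats Omar; loses to Amara, Lena, and Nadia → score 1.
Amara: beats Mei, Omar, and Nadia; ties Lena → score 3.5.
Omar: loses to Mei, Amara, Lena, and Nadia → score 0.
Lena: beats Mei and Omar; ties Amara; loses to Nadia → score 2.5.
Nadia: beats Mei, Omar, and Lena; loses to Amara → score 3.
Amara has the best pairwise record.

Amara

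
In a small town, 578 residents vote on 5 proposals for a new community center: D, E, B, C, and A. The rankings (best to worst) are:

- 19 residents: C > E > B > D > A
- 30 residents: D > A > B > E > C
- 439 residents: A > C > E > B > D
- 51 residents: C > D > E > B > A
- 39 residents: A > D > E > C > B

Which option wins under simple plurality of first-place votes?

A

First-place votes: D 30, E 0, B 0, C 70, A 478.
A has the most first-place votes.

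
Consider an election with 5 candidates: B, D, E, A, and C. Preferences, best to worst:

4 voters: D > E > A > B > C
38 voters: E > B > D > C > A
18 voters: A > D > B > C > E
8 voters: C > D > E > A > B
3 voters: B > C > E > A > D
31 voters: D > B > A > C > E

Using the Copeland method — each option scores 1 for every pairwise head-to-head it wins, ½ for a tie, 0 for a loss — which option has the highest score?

B: beats E, A, and C; loses to D → score 3.
D: beats B, E, A, and C → score 4.
E: beats A; loses to B, D, and C → score 1.
A: beats C; loses to B, D, and E → score 1.
C: beats E; loses to B, D, and A → score 1.
D has the best pairwise record.

D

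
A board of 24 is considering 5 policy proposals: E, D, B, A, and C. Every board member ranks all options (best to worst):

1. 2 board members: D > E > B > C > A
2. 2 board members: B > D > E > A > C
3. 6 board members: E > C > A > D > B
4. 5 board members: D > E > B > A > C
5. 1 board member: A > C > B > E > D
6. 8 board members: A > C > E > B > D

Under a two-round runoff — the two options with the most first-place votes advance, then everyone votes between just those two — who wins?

Round 1 first-place votes: E 6, D 7, B 2, A 9, C 0.
A and D advance.
Runoff: A is preferred to D by 15 voters; D by 9.
A wins the runoff.

A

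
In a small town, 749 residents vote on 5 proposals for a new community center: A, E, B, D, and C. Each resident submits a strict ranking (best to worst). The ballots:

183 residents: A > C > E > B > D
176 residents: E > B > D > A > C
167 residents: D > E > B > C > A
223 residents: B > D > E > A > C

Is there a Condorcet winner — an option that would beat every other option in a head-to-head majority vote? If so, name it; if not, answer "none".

Checking pairwise contests:
E beats A 566–183.
D beats E 390–359.
E beats B 526–223.
B beats D 582–167.
A beats C 582–167.
Every option loses at least one head-to-head, so there is no Condorcet winner.

none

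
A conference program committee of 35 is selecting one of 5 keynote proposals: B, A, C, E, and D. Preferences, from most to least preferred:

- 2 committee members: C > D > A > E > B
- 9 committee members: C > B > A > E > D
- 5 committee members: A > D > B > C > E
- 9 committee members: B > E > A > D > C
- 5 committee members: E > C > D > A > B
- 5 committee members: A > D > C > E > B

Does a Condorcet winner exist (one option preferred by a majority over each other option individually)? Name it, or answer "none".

Checking pairwise contests:
C beats B 21–14.
B beats A 18–17.
A beats C 19–16.
B beats E 23–12.
B beats D 18–17.
Every option loses at least one head-to-head, so there is no Condorcet winner.

none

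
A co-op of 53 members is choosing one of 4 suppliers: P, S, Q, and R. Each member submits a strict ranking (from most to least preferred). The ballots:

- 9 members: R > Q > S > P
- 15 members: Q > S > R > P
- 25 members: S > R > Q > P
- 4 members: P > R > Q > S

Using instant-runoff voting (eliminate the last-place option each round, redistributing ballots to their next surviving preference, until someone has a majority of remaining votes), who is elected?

Round 1: P 4, S 25, Q 15, R 9. Eliminate P.
Round 2: S 25, Q 15, R 13. Eliminate R.
Round 3: S 25, Q 28. Q has a majority.

Q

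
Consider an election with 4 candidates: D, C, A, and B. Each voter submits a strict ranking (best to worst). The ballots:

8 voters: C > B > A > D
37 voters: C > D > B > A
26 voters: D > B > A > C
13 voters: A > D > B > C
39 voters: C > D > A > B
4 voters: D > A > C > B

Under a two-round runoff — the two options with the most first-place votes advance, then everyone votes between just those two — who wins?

Round 1 first-place votes: D 30, C 84, A 13, B 0.
C and D advance.
Runoff: C is preferred to D by 84 voters; D by 43.
C wins the runoff.

C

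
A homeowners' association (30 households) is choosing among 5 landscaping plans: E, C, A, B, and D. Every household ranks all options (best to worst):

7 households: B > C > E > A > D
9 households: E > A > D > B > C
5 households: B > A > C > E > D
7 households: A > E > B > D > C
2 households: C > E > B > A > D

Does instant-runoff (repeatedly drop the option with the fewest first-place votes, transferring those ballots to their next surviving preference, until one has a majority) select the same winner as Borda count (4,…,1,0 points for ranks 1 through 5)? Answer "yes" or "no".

yes

Instant-runoff — R1 E 9, C 2, A 7, B 12, D 0 (D out); R2 E 9, C 2, A 7, B 12 (C out); R3 E 11, A 7, B 12 (A out); R4 E 18, B 12 (E winner). Winner: E.
Borda — scores: E 82, C 39, A 79, B 75, D 25. Winner: E.
The two methods agree.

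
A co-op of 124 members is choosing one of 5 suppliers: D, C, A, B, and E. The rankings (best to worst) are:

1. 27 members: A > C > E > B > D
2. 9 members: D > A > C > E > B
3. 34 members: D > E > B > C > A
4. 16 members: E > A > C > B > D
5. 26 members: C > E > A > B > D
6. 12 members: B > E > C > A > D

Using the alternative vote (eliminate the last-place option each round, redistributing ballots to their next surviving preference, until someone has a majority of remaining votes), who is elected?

E

Round 1: D 43, C 26, A 27, B 12, E 16. Eliminate B.
Round 2: D 43, C 26, A 27, E 28. Eliminate C.
Round 3: D 43, A 27, E 54. Eliminate A.
Round 4: D 43, E 81. E has a majority.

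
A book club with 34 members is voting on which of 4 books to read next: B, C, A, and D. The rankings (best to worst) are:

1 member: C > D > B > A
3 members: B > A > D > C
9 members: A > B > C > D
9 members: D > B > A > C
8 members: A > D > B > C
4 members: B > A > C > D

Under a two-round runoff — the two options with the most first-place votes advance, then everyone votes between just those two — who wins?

A

Round 1 first-place votes: B 7, C 1, A 17, D 9.
A and D advance.
Runoff: A is preferred to D by 24 voters; D by 10.
A wins the runoff.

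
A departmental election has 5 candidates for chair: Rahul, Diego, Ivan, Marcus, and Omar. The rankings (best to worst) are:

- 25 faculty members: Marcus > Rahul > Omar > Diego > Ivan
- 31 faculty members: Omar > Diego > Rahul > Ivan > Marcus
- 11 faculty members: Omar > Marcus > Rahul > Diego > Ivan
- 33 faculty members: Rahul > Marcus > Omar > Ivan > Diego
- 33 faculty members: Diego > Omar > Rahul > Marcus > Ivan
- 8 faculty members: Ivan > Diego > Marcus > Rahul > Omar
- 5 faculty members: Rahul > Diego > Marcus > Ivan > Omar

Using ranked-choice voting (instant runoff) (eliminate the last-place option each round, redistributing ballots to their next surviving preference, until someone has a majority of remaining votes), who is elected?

Omar

Round 1: Rahul 38, Diego 33, Ivan 8, Marcus 25, Omar 42. Eliminate Ivan.
Round 2: Rahul 38, Diego 41, Marcus 25, Omar 42. Eliminate Marcus.
Round 3: Rahul 63, Diego 41, Omar 42. Eliminate Diego.
Round 4: Rahul 71, Omar 75. Omar has a majority.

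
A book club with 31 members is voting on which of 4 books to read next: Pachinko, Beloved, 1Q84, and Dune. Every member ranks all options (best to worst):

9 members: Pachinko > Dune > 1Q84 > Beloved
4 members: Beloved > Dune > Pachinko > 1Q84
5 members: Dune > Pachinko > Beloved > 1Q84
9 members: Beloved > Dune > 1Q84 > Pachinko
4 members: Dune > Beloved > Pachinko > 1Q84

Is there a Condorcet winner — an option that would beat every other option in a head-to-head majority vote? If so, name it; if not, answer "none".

Dune vs Pachinko: 22–9 for Dune.
Dune vs Beloved: 18–13 for Dune.
Dune vs 1Q84: 31–0 for Dune.
Dune beats every other option head-to-head.

Dune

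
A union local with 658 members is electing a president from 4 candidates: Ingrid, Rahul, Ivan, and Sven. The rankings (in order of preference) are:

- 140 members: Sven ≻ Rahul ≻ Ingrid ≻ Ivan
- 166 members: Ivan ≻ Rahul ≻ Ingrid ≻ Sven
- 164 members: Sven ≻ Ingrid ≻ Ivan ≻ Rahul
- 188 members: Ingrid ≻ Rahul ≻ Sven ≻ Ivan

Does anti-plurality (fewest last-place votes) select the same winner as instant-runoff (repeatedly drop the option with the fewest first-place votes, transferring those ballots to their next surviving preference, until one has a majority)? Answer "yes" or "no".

yes

Anti-plurality — last-place votes: Ingrid 0, Rahul 164, Ivan 328, Sven 166. Winner: Ingrid.
Instant-runoff — R1 Ingrid 188, Rahul 0, Ivan 166, Sven 304 (Rahul out); R2 Ingrid 188, Ivan 166, Sven 304 (Ivan out); R3 Ingrid 354, Sven 304 (Ingrid winner). Winner: Ingrid.
The two methods agree.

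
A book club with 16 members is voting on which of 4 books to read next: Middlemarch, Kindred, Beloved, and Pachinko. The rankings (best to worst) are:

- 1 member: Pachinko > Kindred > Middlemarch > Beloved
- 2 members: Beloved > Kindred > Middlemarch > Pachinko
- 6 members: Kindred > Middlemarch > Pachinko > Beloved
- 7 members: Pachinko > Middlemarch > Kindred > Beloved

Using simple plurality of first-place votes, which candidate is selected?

First-place votes: Middlemarch 0, Kindred 6, Beloved 2, Pachinko 8.
Pachinko has the most first-place votes.

Pachinko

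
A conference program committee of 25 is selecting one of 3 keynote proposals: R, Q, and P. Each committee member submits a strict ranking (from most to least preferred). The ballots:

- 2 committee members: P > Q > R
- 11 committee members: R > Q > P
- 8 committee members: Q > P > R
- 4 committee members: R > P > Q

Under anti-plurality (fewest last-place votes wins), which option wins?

Q

Last-place votes: R 10, Q 4, P 11.
Q is ranked last by the fewest voters, so Q wins.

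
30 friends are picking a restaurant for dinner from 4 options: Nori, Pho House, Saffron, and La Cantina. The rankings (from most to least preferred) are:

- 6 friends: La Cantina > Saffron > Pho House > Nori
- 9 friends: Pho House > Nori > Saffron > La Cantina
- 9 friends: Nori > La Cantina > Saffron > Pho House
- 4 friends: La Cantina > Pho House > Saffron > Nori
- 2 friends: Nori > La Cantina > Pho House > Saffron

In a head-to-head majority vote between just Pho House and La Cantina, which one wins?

Voters preferring Pho House to La Cantina: 9; preferring La Cantina to Pho House: 21.
La Cantina wins the head-to-head.

La Cantina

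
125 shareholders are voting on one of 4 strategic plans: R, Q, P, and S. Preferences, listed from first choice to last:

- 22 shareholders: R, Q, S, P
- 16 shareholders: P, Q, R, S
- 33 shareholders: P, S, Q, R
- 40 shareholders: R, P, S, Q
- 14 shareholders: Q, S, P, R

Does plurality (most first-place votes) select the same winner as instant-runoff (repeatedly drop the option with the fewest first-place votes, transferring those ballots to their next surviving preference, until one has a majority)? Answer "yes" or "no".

no

Plurality — first-place votes: R 62, Q 14, P 49, S 0. Winner: R.
Instant-runoff — R1 R 62, Q 14, P 49, S 0 (S out); R2 R 62, Q 14, P 49 (Q out); R3 R 62, P 63 (P winner). Winner: P.
The two methods disagree.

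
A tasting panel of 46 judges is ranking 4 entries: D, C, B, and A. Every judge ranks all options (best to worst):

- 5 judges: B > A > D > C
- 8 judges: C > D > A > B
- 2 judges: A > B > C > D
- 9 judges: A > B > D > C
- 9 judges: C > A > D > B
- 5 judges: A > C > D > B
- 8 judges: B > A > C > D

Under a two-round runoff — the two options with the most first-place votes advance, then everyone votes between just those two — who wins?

Round 1 first-place votes: D 0, C 17, B 13, A 16.
C and A advance.
Runoff: C is preferred to A by 17 voters; A by 29.
A wins the runoff.

A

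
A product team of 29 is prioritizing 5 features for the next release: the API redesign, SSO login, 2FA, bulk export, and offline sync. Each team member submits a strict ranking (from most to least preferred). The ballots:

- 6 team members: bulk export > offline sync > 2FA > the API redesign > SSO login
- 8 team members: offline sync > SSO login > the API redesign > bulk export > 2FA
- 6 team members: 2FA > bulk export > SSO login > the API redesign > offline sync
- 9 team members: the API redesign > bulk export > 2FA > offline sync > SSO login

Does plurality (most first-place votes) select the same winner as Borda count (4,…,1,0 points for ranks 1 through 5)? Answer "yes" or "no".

Plurality — first-place votes: the API redesign 9, SSO login 0, 2FA 6, bulk export 6, offline sync 8. Winner: the API redesign.
Borda — scores: the API redesign 64, SSO login 36, 2FA 54, bulk export 77, offline sync 59. Winner: bulk export.
The two methods disagree.

no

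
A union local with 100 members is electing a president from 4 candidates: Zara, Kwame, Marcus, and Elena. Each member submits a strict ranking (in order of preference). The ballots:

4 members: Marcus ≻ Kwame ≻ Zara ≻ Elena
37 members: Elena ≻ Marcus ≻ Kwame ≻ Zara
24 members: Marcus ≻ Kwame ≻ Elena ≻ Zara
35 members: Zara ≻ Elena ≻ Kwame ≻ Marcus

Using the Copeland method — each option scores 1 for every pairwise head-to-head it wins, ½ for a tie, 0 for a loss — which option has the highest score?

Elena

Zara: loses to Kwame, Marcus, and Elena → score 0.
Kwame: beats Zara; loses to Marcus and Elena → score 1.
Marcus: beats Zara and Kwame; loses to Elena → score 2.
Elena: beats Zara, Kwame, and Marcus → score 3.
Elena has the best pairwise record.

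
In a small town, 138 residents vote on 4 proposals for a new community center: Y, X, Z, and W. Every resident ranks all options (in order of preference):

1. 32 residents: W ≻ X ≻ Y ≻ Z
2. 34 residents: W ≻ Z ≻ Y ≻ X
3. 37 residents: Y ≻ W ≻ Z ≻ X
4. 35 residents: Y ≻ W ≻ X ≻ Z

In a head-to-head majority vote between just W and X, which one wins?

W

Voters preferring W to X: 138; preferring X to W: 0.
W wins the head-to-head.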